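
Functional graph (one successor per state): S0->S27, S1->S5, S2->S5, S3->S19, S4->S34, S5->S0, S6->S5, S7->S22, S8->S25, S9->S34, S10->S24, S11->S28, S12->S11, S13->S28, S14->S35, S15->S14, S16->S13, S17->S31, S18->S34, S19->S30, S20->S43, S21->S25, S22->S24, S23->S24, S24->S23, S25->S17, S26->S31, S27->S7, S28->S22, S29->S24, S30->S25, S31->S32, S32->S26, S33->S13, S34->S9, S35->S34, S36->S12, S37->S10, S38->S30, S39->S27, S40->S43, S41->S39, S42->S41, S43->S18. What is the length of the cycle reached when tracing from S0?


Trace from S0 until a state repeats:
  S0 -> S27 -> S7 -> S22 -> S24 -> S23 -> S24
S24 first seen at step 4, revisited at step 6.
Cycle length = 6 - 4 = 2

2


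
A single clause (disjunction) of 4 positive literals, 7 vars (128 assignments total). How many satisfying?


Step 1: Total=2^7=128
Step 2: Unsat when all 4 false: 2^3=8
Step 3: Sat=128-8=120

120


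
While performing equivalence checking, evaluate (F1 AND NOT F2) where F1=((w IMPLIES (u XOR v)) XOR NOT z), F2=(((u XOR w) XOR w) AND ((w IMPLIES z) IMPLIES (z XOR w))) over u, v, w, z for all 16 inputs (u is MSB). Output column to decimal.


F1 = ((w IMPLIES (u XOR v)) XOR NOT z)
F2 = (((u XOR w) XOR w) AND ((w IMPLIES z) IMPLIES (z XOR w)))
Counterexample to F1=>F2 is where F1=1 and F2=0.
Evaluate each row (bits = u,v,w,z, MSB first):
  row 0 [0000]: F1=0 F2=0 -> F1&~F2 -> 0
  row 1 [0001]: F1=1 F2=0 -> F1&~F2 -> 1
  row 2 [0010]: F1=1 F2=0 -> F1&~F2 -> 1
  row 3 [0011]: F1=0 F2=0 -> F1&~F2 -> 0
  row 4 [0100]: F1=0 F2=0 -> F1&~F2 -> 0
  row 5 [0101]: F1=1 F2=0 -> F1&~F2 -> 1
  row 6 [0110]: F1=0 F2=0 -> F1&~F2 -> 0
  row 7 [0111]: F1=1 F2=0 -> F1&~F2 -> 1
  row 8 [1000]: F1=0 F2=0 -> F1&~F2 -> 0
  row 9 [1001]: F1=1 F2=1 -> F1&~F2 -> 0
  row 10 [1010]: F1=0 F2=1 -> F1&~F2 -> 0
  row 11 [1011]: F1=1 F2=0 -> F1&~F2 -> 1
  row 12 [1100]: F1=0 F2=0 -> F1&~F2 -> 0
  row 13 [1101]: F1=1 F2=1 -> F1&~F2 -> 0
  row 14 [1110]: F1=1 F2=1 -> F1&~F2 -> 0
  row 15 [1111]: F1=0 F2=0 -> F1&~F2 -> 0
Full result column, 4 rows per line (u,v fixed per line; w,z runs 00..11 left to right):
  rows 0-3 [u,v=00]: 0110  = hex 6
  rows 4-7 [u,v=01]: 0101  = hex 5
  rows 8-11 [u,v=10]: 0001  = hex 1
  rows 12-15 [u,v=11]: 0000  = hex 0
Counterexample vector (row 0 .. row 15) = 0110010100010000
Output column grouped in 4s = 0110 0101 0001 0000 = 0x6510
Convert to decimal digit by digit (value = value*16 + digit):
  6 -> 6
  6*16 + 5 = 101
  101*16 + 1 = 1617
  1617*16 + 0 = 25872
Decimal = 25872

25872


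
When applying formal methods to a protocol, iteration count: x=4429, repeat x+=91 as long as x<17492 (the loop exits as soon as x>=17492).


Step 1: x goes from 4429 toward 17492 by 91; the body runs while x<17492, so iterations = ceil((bound-start)/step)
Step 2: Distance=13063
Step 3: ceil(13063/91)=144

144


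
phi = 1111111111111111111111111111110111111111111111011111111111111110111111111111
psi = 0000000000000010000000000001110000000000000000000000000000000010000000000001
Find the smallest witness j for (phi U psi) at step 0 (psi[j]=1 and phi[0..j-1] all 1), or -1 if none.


(phi U psi) at 0: need smallest j with psi[j]=1 and phi[i]=1 for all i in [0,j).
Scan from step 0:
  step 0: phi=1, psi=0 -> continue
  step 1: phi=1, psi=0 -> continue
  step 2: phi=1, psi=0 -> continue
  step 3: phi=1, psi=0 -> continue
  step 14: psi=1 and phi held for [0,14) -> witness found
Witness step = 14

14


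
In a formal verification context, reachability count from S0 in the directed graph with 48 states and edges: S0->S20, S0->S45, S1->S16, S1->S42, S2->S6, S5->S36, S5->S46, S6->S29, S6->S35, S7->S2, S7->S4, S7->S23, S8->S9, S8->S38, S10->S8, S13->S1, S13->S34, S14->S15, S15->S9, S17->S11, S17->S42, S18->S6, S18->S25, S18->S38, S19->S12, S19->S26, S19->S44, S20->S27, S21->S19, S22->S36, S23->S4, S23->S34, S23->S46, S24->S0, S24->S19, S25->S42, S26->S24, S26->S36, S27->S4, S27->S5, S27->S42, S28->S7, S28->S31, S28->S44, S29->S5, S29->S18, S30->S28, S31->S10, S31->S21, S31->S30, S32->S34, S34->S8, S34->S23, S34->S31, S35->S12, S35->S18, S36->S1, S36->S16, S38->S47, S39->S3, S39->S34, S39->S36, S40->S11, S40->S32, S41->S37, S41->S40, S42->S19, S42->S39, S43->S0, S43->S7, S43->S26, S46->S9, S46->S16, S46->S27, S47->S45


BFS from S0:
  layer 0: {S0}
  layer 1: {S20, S45}
  layer 2: {S27}
  layer 3: {S4, S5, S42}
  layer 4: {S19, S36, S39, S46}
  layer 5: {S1, S3, S9, S12, S16, S26, S34, S44}
  layer 6: {S8, S23, S24, S31}
  layer 7: {S10, S21, S30, S38}
  layer 8: {S28, S47}
  layer 9: {S7}
  layer 10: {S2}
  layer 11: {S6}
  layer 12: {S29, S35}
  layer 13: {S18}
  layer 14: {S25}
Reachable set: {S0, S1, S2, S3, S4, S5, S6, S7, S8, S9, S10, S12, S16, S18, S19, S20, S21, S23, S24, S25, S26, S27, S28, S29, S30, S31, S34, S35, S36, S38, S39, S42, S44, S45, S46, S47}
Count = 36

36


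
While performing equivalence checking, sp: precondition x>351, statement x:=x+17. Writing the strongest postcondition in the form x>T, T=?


Formula: sp(P, x:=E) = exists old_x. (x = E[old_x/x]) AND P[old_x/x] (old_x is the value of x before the assignment; eliminate old_x by solving x = E[old_x/x] for old_x)
Step 1: Precondition P: x>351, i.e. old_x > 351
Step 2: Assignment gives x = old_x + 17, so old_x = x - 17
Step 3: Substitute into P: x - 17 > 351
Step 4: Simplify: x > 351+17 = 368

368


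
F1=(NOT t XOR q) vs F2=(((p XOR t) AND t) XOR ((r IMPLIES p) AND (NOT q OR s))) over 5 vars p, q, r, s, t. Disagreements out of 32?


F1 = (NOT t XOR q)
F2 = (((p XOR t) AND t) XOR ((r IMPLIES p) AND (NOT q OR s)))
Evaluate both on each of 32 rows (bits = p,q,r,s,t):
  row 0 [00000]: F1=1 F2=1 -> 0
  row 1 [00001]: F1=0 F2=0 -> 0
  row 2 [00010]: F1=1 F2=1 -> 0
  row 3 [00011]: F1=0 F2=0 -> 0
  row 4 [00100]: F1=1 F2=0 (differ) -> 1
  row 5 [00101]: F1=0 F2=1 (differ) -> 1
  row 6 [00110]: F1=1 F2=0 (differ) -> 1
  row 7 [00111]: F1=0 F2=1 (differ) -> 1
  row 8 [01000]: F1=0 F2=0 -> 0
  row 9 [01001]: F1=1 F2=1 -> 0
  row 10 [01010]: F1=0 F2=1 (differ) -> 1
  row 11 [01011]: F1=1 F2=0 (differ) -> 1
  row 12 [01100]: F1=0 F2=0 -> 0
  row 13 [01101]: F1=1 F2=1 -> 0
  row 14 [01110]: F1=0 F2=0 -> 0
  row 15 [01111]: F1=1 F2=1 -> 0
  row 16 [10000]: F1=1 F2=1 -> 0
  row 17 [10001]: F1=0 F2=1 (differ) -> 1
  row 18 [10010]: F1=1 F2=1 -> 0
  row 19 [10011]: F1=0 F2=1 (differ) -> 1
  row 20 [10100]: F1=1 F2=1 -> 0
  row 21 [10101]: F1=0 F2=1 (differ) -> 1
  row 22 [10110]: F1=1 F2=1 -> 0
  row 23 [10111]: F1=0 F2=1 (differ) -> 1
  row 24 [11000]: F1=0 F2=0 -> 0
  row 25 [11001]: F1=1 F2=0 (differ) -> 1
  row 26 [11010]: F1=0 F2=1 (differ) -> 1
  row 27 [11011]: F1=1 F2=1 -> 0
  row 28 [11100]: F1=0 F2=0 -> 0
  row 29 [11101]: F1=1 F2=0 (differ) -> 1
  row 30 [11110]: F1=0 F2=1 (differ) -> 1
  row 31 [11111]: F1=1 F2=1 -> 0
Full result column, 8 rows per line (p,q fixed per line; r,s,t runs 000..111 left to right):
  rows 0-7 [p,q=00]: 00001111  (ones: 4)
  rows 8-15 [p,q=01]: 00110000  (ones: 2)
  rows 16-23 [p,q=10]: 01010101  (ones: 4)
  rows 24-31 [p,q=11]: 01100110  (ones: 4)
Disagreements = 4+2+4+4 = 14

14


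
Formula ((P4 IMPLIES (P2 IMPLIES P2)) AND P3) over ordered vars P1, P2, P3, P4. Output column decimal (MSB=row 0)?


Formula: ((P4 IMPLIES (P2 IMPLIES P2)) AND P3) over P1, P2, P3, P4 (16 rows)
Evaluate each row (bits = P1,P2,P3,P4, MSB first):
  row 0 [0000]: ((0 IMPLIES (0 IMPLIES 0)) AND 0) -> 0
  row 1 [0001]: ((1 IMPLIES (0 IMPLIES 0)) AND 0) -> 0
  row 2 [0010]: ((0 IMPLIES (0 IMPLIES 0)) AND 1) -> 1
  row 3 [0011]: ((1 IMPLIES (0 IMPLIES 0)) AND 1) -> 1
  row 4 [0100]: ((0 IMPLIES (1 IMPLIES 1)) AND 0) -> 0
  row 5 [0101]: ((1 IMPLIES (1 IMPLIES 1)) AND 0) -> 0
  row 6 [0110]: ((0 IMPLIES (1 IMPLIES 1)) AND 1) -> 1
  row 7 [0111]: ((1 IMPLIES (1 IMPLIES 1)) AND 1) -> 1
  row 8 [1000]: ((0 IMPLIES (0 IMPLIES 0)) AND 0) -> 0
  row 9 [1001]: ((1 IMPLIES (0 IMPLIES 0)) AND 0) -> 0
  row 10 [1010]: ((0 IMPLIES (0 IMPLIES 0)) AND 1) -> 1
  row 11 [1011]: ((1 IMPLIES (0 IMPLIES 0)) AND 1) -> 1
  row 12 [1100]: ((0 IMPLIES (1 IMPLIES 1)) AND 0) -> 0
  row 13 [1101]: ((1 IMPLIES (1 IMPLIES 1)) AND 0) -> 0
  row 14 [1110]: ((0 IMPLIES (1 IMPLIES 1)) AND 1) -> 1
  row 15 [1111]: ((1 IMPLIES (1 IMPLIES 1)) AND 1) -> 1
Full result column, 4 rows per line (P1,P2 fixed per line; P3,P4 runs 00..11 left to right):
  rows 0-3 [P1,P2=00]: 0011  = hex 3
  rows 4-7 [P1,P2=01]: 0011  = hex 3
  rows 8-11 [P1,P2=10]: 0011  = hex 3
  rows 12-15 [P1,P2=11]: 0011  = hex 3
Output column (row 0 .. row 15) = 0011001100110011
Output column grouped in 4s = 0011 0011 0011 0011 = 0x3333
Convert to decimal digit by digit (value = value*16 + digit):
  3 -> 3
  3*16 + 3 = 51
  51*16 + 3 = 819
  819*16 + 3 = 13107
Decimal = 13107

13107


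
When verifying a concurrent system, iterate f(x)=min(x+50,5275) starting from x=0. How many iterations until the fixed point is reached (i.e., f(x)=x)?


Step 1: x=0, cap=5275, increment=50
Step 2: x grows by 50 each step until capped at 5275; fixed point is x=5275
Step 3: iterations = ceil(5275/50) = 106

106


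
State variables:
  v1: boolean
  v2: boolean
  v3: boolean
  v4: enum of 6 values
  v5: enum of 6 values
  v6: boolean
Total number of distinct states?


State space = product of domain sizes of all variables.
Domain sizes:
  v1 (boolean): 2
  v2 (boolean): 2
  v3 (boolean): 2
  v4 (enum of 6 values): 6
  v5 (enum of 6 values): 6
  v6 (boolean): 2
Product = 2 * 2 * 2 * 6 * 6 * 2 = 576

576


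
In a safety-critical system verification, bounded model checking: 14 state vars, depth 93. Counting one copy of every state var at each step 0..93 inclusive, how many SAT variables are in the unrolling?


BMC unrolls to depth k, creating one copy of each state var for steps 0..k.
Step count = 93 + 1 = 94 (steps 0 through 93)
Vars per step = 14
Total = 14 * 94 = 1316

1316


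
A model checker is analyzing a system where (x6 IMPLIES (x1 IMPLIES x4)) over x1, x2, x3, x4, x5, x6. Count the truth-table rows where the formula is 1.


Formula: (x6 IMPLIES (x1 IMPLIES x4)) over 6 vars (64 rows)
Evaluate each row (x1, x2, x3, x4, x5, x6 as bits, MSB first):
  row 0 [000000]: (0 IMPLIES (0 IMPLIES 0)) -> 1
  row 1 [000001]: (1 IMPLIES (0 IMPLIES 0)) -> 1
  row 2 [000010]: (0 IMPLIES (0 IMPLIES 0)) -> 1
  row 3 [000011]: (1 IMPLIES (0 IMPLIES 0)) -> 1
  row 4 [000100]: (0 IMPLIES (0 IMPLIES 1)) -> 1
  (every remaining row is evaluated the same way; all 64 results are listed next)
Full result column, 8 rows per line (x1,x2,x3 fixed per line; x4,x5,x6 runs 000..111 left to right):
  rows 0-7 [x1,x2,x3=000]: 11111111  (ones: 8)
  rows 8-15 [x1,x2,x3=001]: 11111111  (ones: 8)
  rows 16-23 [x1,x2,x3=010]: 11111111  (ones: 8)
  rows 24-31 [x1,x2,x3=011]: 11111111  (ones: 8)
  rows 32-39 [x1,x2,x3=100]: 10101111  (ones: 6)
  rows 40-47 [x1,x2,x3=101]: 10101111  (ones: 6)
  rows 48-55 [x1,x2,x3=110]: 10101111  (ones: 6)
  rows 56-63 [x1,x2,x3=111]: 10101111  (ones: 6)
Count of 1-rows = 8+8+8+8+6+6+6+6 = 56

56


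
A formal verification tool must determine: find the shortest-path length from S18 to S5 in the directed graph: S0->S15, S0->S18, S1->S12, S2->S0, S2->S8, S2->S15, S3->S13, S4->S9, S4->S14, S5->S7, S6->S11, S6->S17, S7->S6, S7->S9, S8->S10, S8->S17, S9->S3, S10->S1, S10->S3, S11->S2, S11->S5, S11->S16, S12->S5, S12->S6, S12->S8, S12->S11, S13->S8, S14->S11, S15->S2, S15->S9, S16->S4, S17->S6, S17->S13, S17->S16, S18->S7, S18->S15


BFS layer-by-layer from S18:
  dist 0: {S18}
  dist 1: {S7, S15}
  dist 2: {S2, S6, S9}
  dist 3: {S0, S3, S8, S11, S17}
  dist 4: {S5, S10, S13, S16}
  -> S5 reached at distance 4
Shortest path length = 4

4


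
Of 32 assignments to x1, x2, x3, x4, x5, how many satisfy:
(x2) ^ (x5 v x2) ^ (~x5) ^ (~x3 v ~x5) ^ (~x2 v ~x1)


CNF with 5 clauses over 5 vars (32 assignments).
An assignment satisfies CNF iff every clause has >=1 true literal.
Check each row (bits = x1,x2,x3,x4,x5; clause T/F shown):
  row 0 [00000]: clauses=FFTTT -> 0
  row 1 [00001]: clauses=FTFTT -> 0
  row 2 [00010]: clauses=FFTTT -> 0
  row 3 [00011]: clauses=FTFTT -> 0
  row 4 [00100]: clauses=FFTTT -> 0
  row 5 [00101]: clauses=FTFFT -> 0
  row 6 [00110]: clauses=FFTTT -> 0
  row 7 [00111]: clauses=FTFFT -> 0
  row 8 [01000]: clauses=TTTTT -> 1
  row 9 [01001]: clauses=TTFTT -> 0
  row 10 [01010]: clauses=TTTTT -> 1
  row 11 [01011]: clauses=TTFTT -> 0
  row 12 [01100]: clauses=TTTTT -> 1
  row 13 [01101]: clauses=TTFFT -> 0
  row 14 [01110]: clauses=TTTTT -> 1
  row 15 [01111]: clauses=TTFFT -> 0
  row 16 [10000]: clauses=FFTTT -> 0
  row 17 [10001]: clauses=FTFTT -> 0
  row 18 [10010]: clauses=FFTTT -> 0
  row 19 [10011]: clauses=FTFTT -> 0
  row 20 [10100]: clauses=FFTTT -> 0
  row 21 [10101]: clauses=FTFFT -> 0
  row 22 [10110]: clauses=FFTTT -> 0
  row 23 [10111]: clauses=FTFFT -> 0
  row 24 [11000]: clauses=TTTTF -> 0
  row 25 [11001]: clauses=TTFTF -> 0
  row 26 [11010]: clauses=TTTTF -> 0
  row 27 [11011]: clauses=TTFTF -> 0
  row 28 [11100]: clauses=TTTTF -> 0
  row 29 [11101]: clauses=TTFFF -> 0
  row 30 [11110]: clauses=TTTTF -> 0
  row 31 [11111]: clauses=TTFFF -> 0
Full result column, 8 rows per line (x1,x2 fixed per line; x3,x4,x5 runs 000..111 left to right):
  rows 0-7 [x1,x2=00]: 00000000  (ones: 0)
  rows 8-15 [x1,x2=01]: 10101010  (ones: 4)
  rows 16-23 [x1,x2=10]: 00000000  (ones: 0)
  rows 24-31 [x1,x2=11]: 00000000  (ones: 0)
Satisfying assignments = 0+4+0+0 = 4

4


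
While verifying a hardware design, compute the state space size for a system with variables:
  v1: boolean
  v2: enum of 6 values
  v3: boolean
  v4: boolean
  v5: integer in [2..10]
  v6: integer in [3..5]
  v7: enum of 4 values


State space = product of domain sizes of all variables.
Domain sizes:
  v1 (boolean): 2
  v2 (enum of 6 values): 6
  v3 (boolean): 2
  v4 (boolean): 2
  v5 (integer in [2..10]): 9
  v6 (integer in [3..5]): 3
  v7 (enum of 4 values): 4
Product = 2 * 6 * 2 * 2 * 9 * 3 * 4 = 5184

5184


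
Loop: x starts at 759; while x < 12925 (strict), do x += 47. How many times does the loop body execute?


Step 1: x goes from 759 toward 12925 by 47; the body runs while x<12925, so iterations = ceil((bound-start)/step)
Step 2: Distance=12166
Step 3: ceil(12166/47)=259

259


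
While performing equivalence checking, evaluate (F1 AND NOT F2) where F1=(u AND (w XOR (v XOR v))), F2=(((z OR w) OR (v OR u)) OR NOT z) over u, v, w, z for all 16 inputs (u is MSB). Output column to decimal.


F1 = (u AND (w XOR (v XOR v)))
F2 = (((z OR w) OR (v OR u)) OR NOT z)
Counterexample to F1=>F2 is where F1=1 and F2=0.
Evaluate each row (bits = u,v,w,z, MSB first):
  row 0 [0000]: F1=0 F2=1 -> F1&~F2 -> 0
  row 1 [0001]: F1=0 F2=1 -> F1&~F2 -> 0
  row 2 [0010]: F1=0 F2=1 -> F1&~F2 -> 0
  row 3 [0011]: F1=0 F2=1 -> F1&~F2 -> 0
  row 4 [0100]: F1=0 F2=1 -> F1&~F2 -> 0
  row 5 [0101]: F1=0 F2=1 -> F1&~F2 -> 0
  row 6 [0110]: F1=0 F2=1 -> F1&~F2 -> 0
  row 7 [0111]: F1=0 F2=1 -> F1&~F2 -> 0
  row 8 [1000]: F1=0 F2=1 -> F1&~F2 -> 0
  row 9 [1001]: F1=0 F2=1 -> F1&~F2 -> 0
  row 10 [1010]: F1=1 F2=1 -> F1&~F2 -> 0
  row 11 [1011]: F1=1 F2=1 -> F1&~F2 -> 0
  row 12 [1100]: F1=0 F2=1 -> F1&~F2 -> 0
  row 13 [1101]: F1=0 F2=1 -> F1&~F2 -> 0
  row 14 [1110]: F1=1 F2=1 -> F1&~F2 -> 0
  row 15 [1111]: F1=1 F2=1 -> F1&~F2 -> 0
Full result column, 4 rows per line (u,v fixed per line; w,z runs 00..11 left to right):
  rows 0-3 [u,v=00]: 0000  = hex 0
  rows 4-7 [u,v=01]: 0000  = hex 0
  rows 8-11 [u,v=10]: 0000  = hex 0
  rows 12-15 [u,v=11]: 0000  = hex 0
Counterexample vector (row 0 .. row 15) = 0000000000000000
Output column grouped in 4s = 0000 0000 0000 0000 = 0x0000
Convert to decimal digit by digit (value = value*16 + digit):
  0 -> 0
  0*16 + 0 = 0
  0*16 + 0 = 0
  0*16 + 0 = 0
Decimal = 0

0


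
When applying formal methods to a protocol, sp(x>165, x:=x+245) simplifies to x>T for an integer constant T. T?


Formula: sp(P, x:=E) = exists old_x. (x = E[old_x/x]) AND P[old_x/x] (old_x is the value of x before the assignment; eliminate old_x by solving x = E[old_x/x] for old_x)
Step 1: Precondition P: x>165, i.e. old_x > 165
Step 2: Assignment gives x = old_x + 245, so old_x = x - 245
Step 3: Substitute into P: x - 245 > 165
Step 4: Simplify: x > 165+245 = 410

410


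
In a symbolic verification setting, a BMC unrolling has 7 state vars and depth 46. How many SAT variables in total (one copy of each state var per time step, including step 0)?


BMC unrolls to depth k, creating one copy of each state var for steps 0..k.
Step count = 46 + 1 = 47 (steps 0 through 46)
Vars per step = 7
Total = 7 * 47 = 329

329


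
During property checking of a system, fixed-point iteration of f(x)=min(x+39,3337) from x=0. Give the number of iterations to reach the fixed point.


Step 1: x=0, cap=3337, increment=39
Step 2: x grows by 39 each step until capped at 3337; fixed point is x=3337
Step 3: iterations = ceil(3337/39) = 86

86


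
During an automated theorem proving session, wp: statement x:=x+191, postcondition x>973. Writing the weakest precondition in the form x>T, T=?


Formula: wp(x:=E, P) = P[E/x] (substitute E for x in postcondition)
Step 1: Postcondition: x>973
Step 2: Substitute x+191 for x: x+191>973
Step 3: Solve for x: x > 973-191 = 782

782


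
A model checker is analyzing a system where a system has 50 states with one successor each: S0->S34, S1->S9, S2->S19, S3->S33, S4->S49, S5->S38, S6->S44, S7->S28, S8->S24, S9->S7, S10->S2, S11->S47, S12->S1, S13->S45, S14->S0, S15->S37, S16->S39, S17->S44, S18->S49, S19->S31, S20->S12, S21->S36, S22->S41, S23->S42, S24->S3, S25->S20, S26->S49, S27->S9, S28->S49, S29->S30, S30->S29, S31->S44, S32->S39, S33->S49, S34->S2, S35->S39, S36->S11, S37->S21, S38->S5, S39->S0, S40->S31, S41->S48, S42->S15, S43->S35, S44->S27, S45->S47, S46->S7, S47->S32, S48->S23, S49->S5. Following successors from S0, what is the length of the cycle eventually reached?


Trace from S0 until a state repeats:
  S0 -> S34 -> S2 -> S19 -> S31 -> S44 -> S27 -> S9 -> S7 -> S28 -> S49 -> S5 -> S38 -> S5
S5 first seen at step 11, revisited at step 13.
Cycle length = 13 - 11 = 2

2


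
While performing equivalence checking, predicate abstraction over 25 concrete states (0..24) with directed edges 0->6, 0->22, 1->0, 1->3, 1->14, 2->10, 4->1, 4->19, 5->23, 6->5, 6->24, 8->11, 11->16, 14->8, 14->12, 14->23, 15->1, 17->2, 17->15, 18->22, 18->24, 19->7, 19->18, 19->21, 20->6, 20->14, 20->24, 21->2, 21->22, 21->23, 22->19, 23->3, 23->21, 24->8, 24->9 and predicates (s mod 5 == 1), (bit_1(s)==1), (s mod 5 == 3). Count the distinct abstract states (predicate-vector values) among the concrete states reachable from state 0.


BFS from 0:
Concrete reachable: {0, 2, 3, 5, 6, 7, 8, 9, 10, 11, 16, 18, 19, 21, 22, 23, 24}
Abstract via predicates (s mod 5 == 1), (bit_1(s)==1), (s mod 5 == 3):
  (0,0,0) <- {0, 5, 9, 24}
  (0,0,1) <- {8}
  (0,1,0) <- {2, 7, 10, 19, 22}
  (0,1,1) <- {3, 18, 23}
  (1,0,0) <- {16, 21}
  (1,1,0) <- {6, 11}
Distinct abstract states = 6

6


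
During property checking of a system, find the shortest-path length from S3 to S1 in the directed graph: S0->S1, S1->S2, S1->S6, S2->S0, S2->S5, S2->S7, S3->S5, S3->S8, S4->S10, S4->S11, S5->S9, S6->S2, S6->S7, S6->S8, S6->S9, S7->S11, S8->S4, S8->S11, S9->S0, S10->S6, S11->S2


BFS layer-by-layer from S3:
  dist 0: {S3}
  dist 1: {S5, S8}
  dist 2: {S4, S9, S11}
  dist 3: {S0, S2, S10}
  dist 4: {S1, S6, S7}
  -> S1 reached at distance 4
Shortest path length = 4

4


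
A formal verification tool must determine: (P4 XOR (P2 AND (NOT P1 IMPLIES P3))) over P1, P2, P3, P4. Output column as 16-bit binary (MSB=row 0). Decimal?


Formula: (P4 XOR (P2 AND (NOT P1 IMPLIES P3))) over P1, P2, P3, P4 (16 rows)
Evaluate each row (bits = P1,P2,P3,P4, MSB first):
  row 0 [0000]: (0 XOR (0 AND (NOT 0 IMPLIES 0))) -> 0
  row 1 [0001]: (1 XOR (0 AND (NOT 0 IMPLIES 0))) -> 1
  row 2 [0010]: (0 XOR (0 AND (NOT 0 IMPLIES 1))) -> 0
  row 3 [0011]: (1 XOR (0 AND (NOT 0 IMPLIES 1))) -> 1
  row 4 [0100]: (0 XOR (1 AND (NOT 0 IMPLIES 0))) -> 0
  row 5 [0101]: (1 XOR (1 AND (NOT 0 IMPLIES 0))) -> 1
  row 6 [0110]: (0 XOR (1 AND (NOT 0 IMPLIES 1))) -> 1
  row 7 [0111]: (1 XOR (1 AND (NOT 0 IMPLIES 1))) -> 0
  row 8 [1000]: (0 XOR (0 AND (NOT 1 IMPLIES 0))) -> 0
  row 9 [1001]: (1 XOR (0 AND (NOT 1 IMPLIES 0))) -> 1
  row 10 [1010]: (0 XOR (0 AND (NOT 1 IMPLIES 1))) -> 0
  row 11 [1011]: (1 XOR (0 AND (NOT 1 IMPLIES 1))) -> 1
  row 12 [1100]: (0 XOR (1 AND (NOT 1 IMPLIES 0))) -> 1
  row 13 [1101]: (1 XOR (1 AND (NOT 1 IMPLIES 0))) -> 0
  row 14 [1110]: (0 XOR (1 AND (NOT 1 IMPLIES 1))) -> 1
  row 15 [1111]: (1 XOR (1 AND (NOT 1 IMPLIES 1))) -> 0
Full result column, 4 rows per line (P1,P2 fixed per line; P3,P4 runs 00..11 left to right):
  rows 0-3 [P1,P2=00]: 0101  = hex 5
  rows 4-7 [P1,P2=01]: 0110  = hex 6
  rows 8-11 [P1,P2=10]: 0101  = hex 5
  rows 12-15 [P1,P2=11]: 1010  = hex A
Output column (row 0 .. row 15) = 0101011001011010
Output column grouped in 4s = 0101 0110 0101 1010 = 0x565A
Convert to decimal digit by digit (value = value*16 + digit):
  5 -> 5
  5*16 + 6 = 86
  86*16 + 5 = 1381
  1381*16 + 10 (A) = 22106
Decimal = 22106

22106


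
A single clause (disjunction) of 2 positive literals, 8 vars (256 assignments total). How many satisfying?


Step 1: Total=2^8=256
Step 2: Unsat when all 2 false: 2^6=64
Step 3: Sat=256-64=192

192


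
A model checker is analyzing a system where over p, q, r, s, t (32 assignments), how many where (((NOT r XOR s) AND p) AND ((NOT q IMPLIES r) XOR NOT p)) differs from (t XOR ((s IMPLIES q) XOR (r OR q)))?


F1 = (((NOT r XOR s) AND p) AND ((NOT q IMPLIES r) XOR NOT p))
F2 = (t XOR ((s IMPLIES q) XOR (r OR q)))
Evaluate both on each of 32 rows (bits = p,q,r,s,t):
  row 0 [00000]: F1=0 F2=1 (differ) -> 1
  row 1 [00001]: F1=0 F2=0 -> 0
  row 2 [00010]: F1=0 F2=0 -> 0
  row 3 [00011]: F1=0 F2=1 (differ) -> 1
  row 4 [00100]: F1=0 F2=0 -> 0
  row 5 [00101]: F1=0 F2=1 (differ) -> 1
  row 6 [00110]: F1=0 F2=1 (differ) -> 1
  row 7 [00111]: F1=0 F2=0 -> 0
  row 8 [01000]: F1=0 F2=0 -> 0
  row 9 [01001]: F1=0 F2=1 (differ) -> 1
  row 10 [01010]: F1=0 F2=0 -> 0
  row 11 [01011]: F1=0 F2=1 (differ) -> 1
  row 12 [01100]: F1=0 F2=0 -> 0
  row 13 [01101]: F1=0 F2=1 (differ) -> 1
  row 14 [01110]: F1=0 F2=0 -> 0
  row 15 [01111]: F1=0 F2=1 (differ) -> 1
  row 16 [10000]: F1=0 F2=1 (differ) -> 1
  row 17 [10001]: F1=0 F2=0 -> 0
  row 18 [10010]: F1=0 F2=0 -> 0
  row 19 [10011]: F1=0 F2=1 (differ) -> 1
  row 20 [10100]: F1=0 F2=0 -> 0
  row 21 [10101]: F1=0 F2=1 (differ) -> 1
  row 22 [10110]: F1=1 F2=1 -> 0
  row 23 [10111]: F1=1 F2=0 (differ) -> 1
  row 24 [11000]: F1=1 F2=0 (differ) -> 1
  row 25 [11001]: F1=1 F2=1 -> 0
  row 26 [11010]: F1=0 F2=0 -> 0
  row 27 [11011]: F1=0 F2=1 (differ) -> 1
  row 28 [11100]: F1=0 F2=0 -> 0
  row 29 [11101]: F1=0 F2=1 (differ) -> 1
  row 30 [11110]: F1=1 F2=0 (differ) -> 1
  row 31 [11111]: F1=1 F2=1 -> 0
Full result column, 8 rows per line (p,q fixed per line; r,s,t runs 000..111 left to right):
  rows 0-7 [p,q=00]: 10010110  (ones: 4)
  rows 8-15 [p,q=01]: 01010101  (ones: 4)
  rows 16-23 [p,q=10]: 10010101  (ones: 4)
  rows 24-31 [p,q=11]: 10010110  (ones: 4)
Disagreements = 4+4+4+4 = 16

16


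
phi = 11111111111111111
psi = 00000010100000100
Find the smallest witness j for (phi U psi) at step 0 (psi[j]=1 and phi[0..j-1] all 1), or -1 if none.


(phi U psi) at 0: need smallest j with psi[j]=1 and phi[i]=1 for all i in [0,j).
Scan from step 0:
  step 0: phi=1, psi=0 -> continue
  step 1: phi=1, psi=0 -> continue
  step 2: phi=1, psi=0 -> continue
  step 3: phi=1, psi=0 -> continue
  step 6: psi=1 and phi held for [0,6) -> witness found
Witness step = 6

6


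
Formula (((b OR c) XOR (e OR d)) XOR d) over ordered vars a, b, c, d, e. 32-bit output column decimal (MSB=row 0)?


Formula: (((b OR c) XOR (e OR d)) XOR d) over a, b, c, d, e (32 rows)
Evaluate each row (bits = a,b,c,d,e, MSB first):
  row 0 [00000]: (((0 OR 0) XOR (0 OR 0)) XOR 0) -> 0
  row 1 [00001]: (((0 OR 0) XOR (1 OR 0)) XOR 0) -> 1
  row 2 [00010]: (((0 OR 0) XOR (0 OR 1)) XOR 1) -> 0
  row 3 [00011]: (((0 OR 0) XOR (1 OR 1)) XOR 1) -> 0
  row 4 [00100]: (((0 OR 1) XOR (0 OR 0)) XOR 0) -> 1
  row 5 [00101]: (((0 OR 1) XOR (1 OR 0)) XOR 0) -> 0
  row 6 [00110]: (((0 OR 1) XOR (0 OR 1)) XOR 1) -> 1
  row 7 [00111]: (((0 OR 1) XOR (1 OR 1)) XOR 1) -> 1
  row 8 [01000]: (((1 OR 0) XOR (0 OR 0)) XOR 0) -> 1
  row 9 [01001]: (((1 OR 0) XOR (1 OR 0)) XOR 0) -> 0
  row 10 [01010]: (((1 OR 0) XOR (0 OR 1)) XOR 1) -> 1
  row 11 [01011]: (((1 OR 0) XOR (1 OR 1)) XOR 1) -> 1
  row 12 [01100]: (((1 OR 1) XOR (0 OR 0)) XOR 0) -> 1
  row 13 [01101]: (((1 OR 1) XOR (1 OR 0)) XOR 0) -> 0
  row 14 [01110]: (((1 OR 1) XOR (0 OR 1)) XOR 1) -> 1
  row 15 [01111]: (((1 OR 1) XOR (1 OR 1)) XOR 1) -> 1
  row 16 [10000]: (((0 OR 0) XOR (0 OR 0)) XOR 0) -> 0
  row 17 [10001]: (((0 OR 0) XOR (1 OR 0)) XOR 0) -> 1
  row 18 [10010]: (((0 OR 0) XOR (0 OR 1)) XOR 1) -> 0
  row 19 [10011]: (((0 OR 0) XOR (1 OR 1)) XOR 1) -> 0
  row 20 [10100]: (((0 OR 1) XOR (0 OR 0)) XOR 0) -> 1
  row 21 [10101]: (((0 OR 1) XOR (1 OR 0)) XOR 0) -> 0
  row 22 [10110]: (((0 OR 1) XOR (0 OR 1)) XOR 1) -> 1
  row 23 [10111]: (((0 OR 1) XOR (1 OR 1)) XOR 1) -> 1
  row 24 [11000]: (((1 OR 0) XOR (0 OR 0)) XOR 0) -> 1
  row 25 [11001]: (((1 OR 0) XOR (1 OR 0)) XOR 0) -> 0
  row 26 [11010]: (((1 OR 0) XOR (0 OR 1)) XOR 1) -> 1
  row 27 [11011]: (((1 OR 0) XOR (1 OR 1)) XOR 1) -> 1
  row 28 [11100]: (((1 OR 1) XOR (0 OR 0)) XOR 0) -> 1
  row 29 [11101]: (((1 OR 1) XOR (1 OR 0)) XOR 0) -> 0
  row 30 [11110]: (((1 OR 1) XOR (0 OR 1)) XOR 1) -> 1
  row 31 [11111]: (((1 OR 1) XOR (1 OR 1)) XOR 1) -> 1
Full result column, 4 rows per line (a,b,c fixed per line; d,e runs 00..11 left to right):
  rows 0-3 [a,b,c=000]: 0100  = hex 4
  rows 4-7 [a,b,c=001]: 1011  = hex B
  rows 8-11 [a,b,c=010]: 1011  = hex B
  rows 12-15 [a,b,c=011]: 1011  = hex B
  rows 16-19 [a,b,c=100]: 0100  = hex 4
  rows 20-23 [a,b,c=101]: 1011  = hex B
  rows 24-27 [a,b,c=110]: 1011  = hex B
  rows 28-31 [a,b,c=111]: 1011  = hex B
Output column (row 0 .. row 31) = 01001011101110110100101110111011
Output column grouped in 4s = 0100 1011 1011 1011 0100 1011 1011 1011 = 0x4BBB4BBB
Convert to decimal digit by digit (value = value*16 + digit):
  4 -> 4
  4*16 + 11 (B) = 75
  75*16 + 11 (B) = 1211
  1211*16 + 11 (B) = 19387
  19387*16 + 4 = 310196
  310196*16 + 11 (B) = 4963147
  4963147*16 + 11 (B) = 79410363
  79410363*16 + 11 (B) = 1270565819
Decimal = 1270565819

1270565819


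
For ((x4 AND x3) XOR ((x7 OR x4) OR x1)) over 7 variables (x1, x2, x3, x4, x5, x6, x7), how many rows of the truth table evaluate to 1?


Formula: ((x4 AND x3) XOR ((x7 OR x4) OR x1)) over 7 vars (128 rows)
Evaluate each row (x1, x2, x3, x4, x5, x6, x7 as bits, MSB first):
  row 0 [0000000]: ((0 AND 0) XOR ((0 OR 0) OR 0)) -> 0
  row 1 [0000001]: ((0 AND 0) XOR ((1 OR 0) OR 0)) -> 1
  row 2 [0000010]: ((0 AND 0) XOR ((0 OR 0) OR 0)) -> 0
  row 3 [0000011]: ((0 AND 0) XOR ((1 OR 0) OR 0)) -> 1
  row 4 [0000100]: ((0 AND 0) XOR ((0 OR 0) OR 0)) -> 0
  (every remaining row is evaluated the same way; all 128 results are listed next)
Full result column, 8 rows per line (x1,x2,x3,x4 fixed per line; x5,x6,x7 runs 000..111 left to right):
  rows 0-7 [x1,x2,x3,x4=0000]: 01010101  (ones: 4)
  rows 8-15 [x1,x2,x3,x4=0001]: 11111111  (ones: 8)
  rows 16-23 [x1,x2,x3,x4=0010]: 01010101  (ones: 4)
  rows 24-31 [x1,x2,x3,x4=0011]: 00000000  (ones: 0)
  rows 32-39 [x1,x2,x3,x4=0100]: 01010101  (ones: 4)
  rows 40-47 [x1,x2,x3,x4=0101]: 11111111  (ones: 8)
  rows 48-55 [x1,x2,x3,x4=0110]: 01010101  (ones: 4)
  rows 56-63 [x1,x2,x3,x4=0111]: 00000000  (ones: 0)
  rows 64-71 [x1,x2,x3,x4=1000]: 11111111  (ones: 8)
  rows 72-79 [x1,x2,x3,x4=1001]: 11111111  (ones: 8)
  rows 80-87 [x1,x2,x3,x4=1010]: 11111111  (ones: 8)
  rows 88-95 [x1,x2,x3,x4=1011]: 00000000  (ones: 0)
  rows 96-103 [x1,x2,x3,x4=1100]: 11111111  (ones: 8)
  rows 104-111 [x1,x2,x3,x4=1101]: 11111111  (ones: 8)
  rows 112-119 [x1,x2,x3,x4=1110]: 11111111  (ones: 8)
  rows 120-127 [x1,x2,x3,x4=1111]: 00000000  (ones: 0)
Count of 1-rows = 4+8+4+0+4+8+4+0+8+8+8+0+8+8+8+0 = 80

80


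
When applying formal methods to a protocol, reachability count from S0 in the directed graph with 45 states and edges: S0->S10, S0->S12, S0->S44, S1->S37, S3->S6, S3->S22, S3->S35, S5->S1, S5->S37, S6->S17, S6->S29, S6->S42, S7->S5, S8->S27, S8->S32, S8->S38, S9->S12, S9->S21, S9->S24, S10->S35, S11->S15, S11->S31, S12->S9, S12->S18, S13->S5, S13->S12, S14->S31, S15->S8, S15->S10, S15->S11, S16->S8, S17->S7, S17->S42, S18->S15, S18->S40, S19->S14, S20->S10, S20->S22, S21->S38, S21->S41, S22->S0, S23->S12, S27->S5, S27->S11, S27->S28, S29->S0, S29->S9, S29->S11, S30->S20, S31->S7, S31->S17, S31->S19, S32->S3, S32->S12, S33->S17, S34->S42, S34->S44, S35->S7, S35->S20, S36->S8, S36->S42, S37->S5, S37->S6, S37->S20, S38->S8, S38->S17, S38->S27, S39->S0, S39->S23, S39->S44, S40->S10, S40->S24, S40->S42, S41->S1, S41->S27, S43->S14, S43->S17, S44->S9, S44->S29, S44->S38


BFS from S0:
  layer 0: {S0}
  layer 1: {S10, S12, S44}
  layer 2: {S9, S18, S29, S35, S38}
  layer 3: {S7, S8, S11, S15, S17, S20, S21, S24, S27, S40}
  layer 4: {S5, S22, S28, S31, S32, S41, S42}
  layer 5: {S1, S3, S19, S37}
  layer 6: {S6, S14}
Reachable set: {S0, S1, S3, S5, S6, S7, S8, S9, S10, S11, S12, S14, S15, S17, S18, S19, S20, S21, S22, S24, S27, S28, S29, S31, S32, S35, S37, S38, S40, S41, S42, S44}
Count = 32

32


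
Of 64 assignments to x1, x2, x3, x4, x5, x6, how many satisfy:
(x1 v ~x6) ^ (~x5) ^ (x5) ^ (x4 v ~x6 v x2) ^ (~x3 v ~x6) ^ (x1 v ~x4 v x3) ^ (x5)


CNF with 7 clauses over 6 vars (64 assignments).
An assignment satisfies CNF iff every clause has >=1 true literal.
Check each row (bits = x1,x2,x3,x4,x5,x6; clause T/F shown):
  row 0 [000000]: clauses=TTFTTTF -> 0
  row 1 [000001]: clauses=FTFFTTF -> 0
  row 2 [000010]: clauses=TFTTTTT -> 0
  row 3 [000011]: clauses=FFTFTTT -> 0
  row 4 [000100]: clauses=TTFTTFF -> 0
  (every remaining row is evaluated the same way; all 64 results are listed next)
Full result column, 8 rows per line (x1,x2,x3 fixed per line; x4,x5,x6 runs 000..111 left to right):
  rows 0-7 [x1,x2,x3=000]: 00000000  (ones: 0)
  rows 8-15 [x1,x2,x3=001]: 00000000  (ones: 0)
  rows 16-23 [x1,x2,x3=010]: 00000000  (ones: 0)
  rows 24-31 [x1,x2,x3=011]: 00000000  (ones: 0)
  rows 32-39 [x1,x2,x3=100]: 00000000  (ones: 0)
  rows 40-47 [x1,x2,x3=101]: 00000000  (ones: 0)
  rows 48-55 [x1,x2,x3=110]: 00000000  (ones: 0)
  rows 56-63 [x1,x2,x3=111]: 00000000  (ones: 0)
Satisfying assignments = 0+0+0+0+0+0+0+0 = 0

0


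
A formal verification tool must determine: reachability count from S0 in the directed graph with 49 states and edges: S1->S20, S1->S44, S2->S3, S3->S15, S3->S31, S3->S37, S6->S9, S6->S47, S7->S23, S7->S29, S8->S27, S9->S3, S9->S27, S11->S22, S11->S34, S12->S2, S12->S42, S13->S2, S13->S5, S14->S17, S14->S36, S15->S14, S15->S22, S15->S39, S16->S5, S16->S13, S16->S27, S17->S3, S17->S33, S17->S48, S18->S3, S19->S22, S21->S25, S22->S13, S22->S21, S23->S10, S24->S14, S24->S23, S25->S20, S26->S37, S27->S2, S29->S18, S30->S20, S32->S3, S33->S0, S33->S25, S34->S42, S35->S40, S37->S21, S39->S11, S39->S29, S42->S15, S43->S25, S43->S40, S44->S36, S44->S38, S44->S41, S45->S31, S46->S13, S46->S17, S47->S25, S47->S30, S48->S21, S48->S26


BFS from S0:
  layer 0: {S0}
Reachable set: {S0}
Count = 1

1


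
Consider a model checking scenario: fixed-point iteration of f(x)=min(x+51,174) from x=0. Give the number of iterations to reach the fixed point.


Step 1: x=0, cap=174, increment=51
Step 2: x grows by 51 each step until capped at 174; fixed point is x=174
Step 3: iterations = ceil(174/51) = 4

4


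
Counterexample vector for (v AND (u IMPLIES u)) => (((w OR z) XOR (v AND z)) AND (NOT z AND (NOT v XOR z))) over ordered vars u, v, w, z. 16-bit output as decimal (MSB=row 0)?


F1 = (v AND (u IMPLIES u))
F2 = (((w OR z) XOR (v AND z)) AND (NOT z AND (NOT v XOR z)))
Counterexample to F1=>F2 is where F1=1 and F2=0.
Evaluate each row (bits = u,v,w,z, MSB first):
  row 0 [0000]: F1=0 F2=0 -> F1&~F2 -> 0
  row 1 [0001]: F1=0 F2=0 -> F1&~F2 -> 0
  row 2 [0010]: F1=0 F2=1 -> F1&~F2 -> 0
  row 3 [0011]: F1=0 F2=0 -> F1&~F2 -> 0
  row 4 [0100]: F1=1 F2=0 -> F1&~F2 -> 1
  row 5 [0101]: F1=1 F2=0 -> F1&~F2 -> 1
  row 6 [0110]: F1=1 F2=0 -> F1&~F2 -> 1
  row 7 [0111]: F1=1 F2=0 -> F1&~F2 -> 1
  row 8 [1000]: F1=0 F2=0 -> F1&~F2 -> 0
  row 9 [1001]: F1=0 F2=0 -> F1&~F2 -> 0
  row 10 [1010]: F1=0 F2=1 -> F1&~F2 -> 0
  row 11 [1011]: F1=0 F2=0 -> F1&~F2 -> 0
  row 12 [1100]: F1=1 F2=0 -> F1&~F2 -> 1
  row 13 [1101]: F1=1 F2=0 -> F1&~F2 -> 1
  row 14 [1110]: F1=1 F2=0 -> F1&~F2 -> 1
  row 15 [1111]: F1=1 F2=0 -> F1&~F2 -> 1
Full result column, 4 rows per line (u,v fixed per line; w,z runs 00..11 left to right):
  rows 0-3 [u,v=00]: 0000  = hex 0
  rows 4-7 [u,v=01]: 1111  = hex F
  rows 8-11 [u,v=10]: 0000  = hex 0
  rows 12-15 [u,v=11]: 1111  = hex F
Counterexample vector (row 0 .. row 15) = 0000111100001111
Output column grouped in 4s = 0000 1111 0000 1111 = 0x0F0F
Convert to decimal digit by digit (value = value*16 + digit):
  0 -> 0
  0*16 + 15 (F) = 15
  15*16 + 0 = 240
  240*16 + 15 (F) = 3855
Decimal = 3855

3855


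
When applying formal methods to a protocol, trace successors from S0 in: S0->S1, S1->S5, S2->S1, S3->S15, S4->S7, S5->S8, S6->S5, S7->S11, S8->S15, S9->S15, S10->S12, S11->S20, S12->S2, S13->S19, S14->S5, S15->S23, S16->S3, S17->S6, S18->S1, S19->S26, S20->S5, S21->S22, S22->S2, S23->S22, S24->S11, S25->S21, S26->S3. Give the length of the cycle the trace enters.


Trace from S0 until a state repeats:
  S0 -> S1 -> S5 -> S8 -> S15 -> S23 -> S22 -> S2 -> S1
S1 first seen at step 1, revisited at step 8.
Cycle length = 8 - 1 = 7

7


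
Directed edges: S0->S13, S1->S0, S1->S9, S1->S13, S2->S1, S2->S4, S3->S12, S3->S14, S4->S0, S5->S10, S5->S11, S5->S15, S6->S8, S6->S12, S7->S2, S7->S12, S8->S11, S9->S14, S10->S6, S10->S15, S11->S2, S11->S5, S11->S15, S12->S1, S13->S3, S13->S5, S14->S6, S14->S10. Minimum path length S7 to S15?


BFS layer-by-layer from S7:
  dist 0: {S7}
  dist 1: {S2, S12}
  dist 2: {S1, S4}
  dist 3: {S0, S9, S13}
  dist 4: {S3, S5, S14}
  dist 5: {S6, S10, S11, S15}
  -> S15 reached at distance 5
Shortest path length = 5

5


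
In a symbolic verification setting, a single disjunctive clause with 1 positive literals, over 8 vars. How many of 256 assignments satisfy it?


Step 1: Total=2^8=256
Step 2: Unsat when all 1 false: 2^7=128
Step 3: Sat=256-128=128

128


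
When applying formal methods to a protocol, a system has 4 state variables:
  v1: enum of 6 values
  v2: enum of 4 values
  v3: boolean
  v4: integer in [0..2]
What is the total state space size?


State space = product of domain sizes of all variables.
Domain sizes:
  v1 (enum of 6 values): 6
  v2 (enum of 4 values): 4
  v3 (boolean): 2
  v4 (integer in [0..2]): 3
Product = 6 * 4 * 2 * 3 = 144

144


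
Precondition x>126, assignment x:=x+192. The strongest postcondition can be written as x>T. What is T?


Formula: sp(P, x:=E) = exists old_x. (x = E[old_x/x]) AND P[old_x/x] (old_x is the value of x before the assignment; eliminate old_x by solving x = E[old_x/x] for old_x)
Step 1: Precondition P: x>126, i.e. old_x > 126
Step 2: Assignment gives x = old_x + 192, so old_x = x - 192
Step 3: Substitute into P: x - 192 > 126
Step 4: Simplify: x > 126+192 = 318

318


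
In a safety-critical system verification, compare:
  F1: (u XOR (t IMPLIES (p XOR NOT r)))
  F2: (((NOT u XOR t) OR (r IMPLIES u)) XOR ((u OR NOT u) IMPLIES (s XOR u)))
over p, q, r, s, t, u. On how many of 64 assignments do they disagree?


F1 = (u XOR (t IMPLIES (p XOR NOT r)))
F2 = (((NOT u XOR t) OR (r IMPLIES u)) XOR ((u OR NOT u) IMPLIES (s XOR u)))
Evaluate both on each of 64 rows (bits = p,q,r,s,t,u):
  row 0 [000000]: F1=1 F2=1 -> 0
  row 1 [000001]: F1=0 F2=0 -> 0
  row 2 [000010]: F1=1 F2=1 -> 0
  row 3 [000011]: F1=0 F2=0 -> 0
  row 4 [000100]: F1=1 F2=0 (differ) -> 1
  (every remaining row is evaluated the same way; all 64 results are listed next)
Full result column, 8 rows per line (p,q,r fixed per line; s,t,u runs 000..111 left to right):
  rows 0-7 [p,q,r=000]: 00001111  (ones: 4)
  rows 8-15 [p,q,r=001]: 00011110  (ones: 4)
  rows 16-23 [p,q,r=010]: 00001111  (ones: 4)
  rows 24-31 [p,q,r=011]: 00011110  (ones: 4)
  rows 32-39 [p,q,r=100]: 00111100  (ones: 4)
  rows 40-47 [p,q,r=101]: 00101101  (ones: 4)
  rows 48-55 [p,q,r=110]: 00111100  (ones: 4)
  rows 56-63 [p,q,r=111]: 00101101  (ones: 4)
Disagreements = 4+4+4+4+4+4+4+4 = 32

32


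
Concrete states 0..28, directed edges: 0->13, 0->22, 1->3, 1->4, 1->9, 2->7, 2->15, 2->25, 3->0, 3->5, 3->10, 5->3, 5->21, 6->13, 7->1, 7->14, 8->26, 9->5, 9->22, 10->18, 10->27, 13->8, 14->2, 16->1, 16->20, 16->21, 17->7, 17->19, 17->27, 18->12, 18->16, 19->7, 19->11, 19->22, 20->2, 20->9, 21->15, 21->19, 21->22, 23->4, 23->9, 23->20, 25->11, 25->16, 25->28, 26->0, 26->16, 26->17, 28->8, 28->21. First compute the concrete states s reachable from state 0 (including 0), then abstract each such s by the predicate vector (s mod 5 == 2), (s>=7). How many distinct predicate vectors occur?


BFS from 0:
Concrete reachable: {0, 1, 2, 3, 4, 5, 7, 8, 9, 10, 11, 12, 13, 14, 15, 16, 17, 18, 19, 20, 21, 22, 25, 26, 27, 28}
Abstract via predicates (s mod 5 == 2), (s>=7):
  (0,0) <- {0, 1, 3, 4, 5}
  (0,1) <- {8, 9, 10, 11, 13, 14, 15, 16, 18, 19, 20, 21, 25, 26, 28}
  (1,0) <- {2}
  (1,1) <- {7, 12, 17, 22, 27}
Distinct abstract states = 4

4


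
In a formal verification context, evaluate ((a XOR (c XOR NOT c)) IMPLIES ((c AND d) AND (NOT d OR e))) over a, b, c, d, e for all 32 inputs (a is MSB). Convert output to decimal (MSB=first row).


Formula: ((a XOR (c XOR NOT c)) IMPLIES ((c AND d) AND (NOT d OR e))) over a, b, c, d, e (32 rows)
Evaluate each row (bits = a,b,c,d,e, MSB first):
  row 0 [00000]: ((0 XOR (0 XOR NOT 0)) IMPLIES ((0 AND 0) AND (NOT 0 OR 0))) -> 0
  row 1 [00001]: ((0 XOR (0 XOR NOT 0)) IMPLIES ((0 AND 0) AND (NOT 0 OR 1))) -> 0
  row 2 [00010]: ((0 XOR (0 XOR NOT 0)) IMPLIES ((0 AND 1) AND (NOT 1 OR 0))) -> 0
  row 3 [00011]: ((0 XOR (0 XOR NOT 0)) IMPLIES ((0 AND 1) AND (NOT 1 OR 1))) -> 0
  row 4 [00100]: ((0 XOR (1 XOR NOT 1)) IMPLIES ((1 AND 0) AND (NOT 0 OR 0))) -> 0
  row 5 [00101]: ((0 XOR (1 XOR NOT 1)) IMPLIES ((1 AND 0) AND (NOT 0 OR 1))) -> 0
  row 6 [00110]: ((0 XOR (1 XOR NOT 1)) IMPLIES ((1 AND 1) AND (NOT 1 OR 0))) -> 0
  row 7 [00111]: ((0 XOR (1 XOR NOT 1)) IMPLIES ((1 AND 1) AND (NOT 1 OR 1))) -> 1
  row 8 [01000]: ((0 XOR (0 XOR NOT 0)) IMPLIES ((0 AND 0) AND (NOT 0 OR 0))) -> 0
  row 9 [01001]: ((0 XOR (0 XOR NOT 0)) IMPLIES ((0 AND 0) AND (NOT 0 OR 1))) -> 0
  row 10 [01010]: ((0 XOR (0 XOR NOT 0)) IMPLIES ((0 AND 1) AND (NOT 1 OR 0))) -> 0
  row 11 [01011]: ((0 XOR (0 XOR NOT 0)) IMPLIES ((0 AND 1) AND (NOT 1 OR 1))) -> 0
  row 12 [01100]: ((0 XOR (1 XOR NOT 1)) IMPLIES ((1 AND 0) AND (NOT 0 OR 0))) -> 0
  row 13 [01101]: ((0 XOR (1 XOR NOT 1)) IMPLIES ((1 AND 0) AND (NOT 0 OR 1))) -> 0
  row 14 [01110]: ((0 XOR (1 XOR NOT 1)) IMPLIES ((1 AND 1) AND (NOT 1 OR 0))) -> 0
  row 15 [01111]: ((0 XOR (1 XOR NOT 1)) IMPLIES ((1 AND 1) AND (NOT 1 OR 1))) -> 1
  row 16 [10000]: ((1 XOR (0 XOR NOT 0)) IMPLIES ((0 AND 0) AND (NOT 0 OR 0))) -> 1
  row 17 [10001]: ((1 XOR (0 XOR NOT 0)) IMPLIES ((0 AND 0) AND (NOT 0 OR 1))) -> 1
  row 18 [10010]: ((1 XOR (0 XOR NOT 0)) IMPLIES ((0 AND 1) AND (NOT 1 OR 0))) -> 1
  row 19 [10011]: ((1 XOR (0 XOR NOT 0)) IMPLIES ((0 AND 1) AND (NOT 1 OR 1))) -> 1
  row 20 [10100]: ((1 XOR (1 XOR NOT 1)) IMPLIES ((1 AND 0) AND (NOT 0 OR 0))) -> 1
  row 21 [10101]: ((1 XOR (1 XOR NOT 1)) IMPLIES ((1 AND 0) AND (NOT 0 OR 1))) -> 1
  row 22 [10110]: ((1 XOR (1 XOR NOT 1)) IMPLIES ((1 AND 1) AND (NOT 1 OR 0))) -> 1
  row 23 [10111]: ((1 XOR (1 XOR NOT 1)) IMPLIES ((1 AND 1) AND (NOT 1 OR 1))) -> 1
  row 24 [11000]: ((1 XOR (0 XOR NOT 0)) IMPLIES ((0 AND 0) AND (NOT 0 OR 0))) -> 1
  row 25 [11001]: ((1 XOR (0 XOR NOT 0)) IMPLIES ((0 AND 0) AND (NOT 0 OR 1))) -> 1
  row 26 [11010]: ((1 XOR (0 XOR NOT 0)) IMPLIES ((0 AND 1) AND (NOT 1 OR 0))) -> 1
  row 27 [11011]: ((1 XOR (0 XOR NOT 0)) IMPLIES ((0 AND 1) AND (NOT 1 OR 1))) -> 1
  row 28 [11100]: ((1 XOR (1 XOR NOT 1)) IMPLIES ((1 AND 0) AND (NOT 0 OR 0))) -> 1
  row 29 [11101]: ((1 XOR (1 XOR NOT 1)) IMPLIES ((1 AND 0) AND (NOT 0 OR 1))) -> 1
  row 30 [11110]: ((1 XOR (1 XOR NOT 1)) IMPLIES ((1 AND 1) AND (NOT 1 OR 0))) -> 1
  row 31 [11111]: ((1 XOR (1 XOR NOT 1)) IMPLIES ((1 AND 1) AND (NOT 1 OR 1))) -> 1
Full result column, 4 rows per line (a,b,c fixed per line; d,e runs 00..11 left to right):
  rows 0-3 [a,b,c=000]: 0000  = hex 0
  rows 4-7 [a,b,c=001]: 0001  = hex 1
  rows 8-11 [a,b,c=010]: 0000  = hex 0
  rows 12-15 [a,b,c=011]: 0001  = hex 1
  rows 16-19 [a,b,c=100]: 1111  = hex F
  rows 20-23 [a,b,c=101]: 1111  = hex F
  rows 24-27 [a,b,c=110]: 1111  = hex F
  rows 28-31 [a,b,c=111]: 1111  = hex F
Output column (row 0 .. row 31) = 00000001000000011111111111111111
Output column grouped in 4s = 0000 0001 0000 0001 1111 1111 1111 1111 = 0x0101FFFF
Convert to decimal digit by digit (value = value*16 + digit):
  0 -> 0
  0*16 + 1 = 1
  1*16 + 0 = 16
  16*16 + 1 = 257
  257*16 + 15 (F) = 4127
  4127*16 + 15 (F) = 66047
  66047*16 + 15 (F) = 1056767
  1056767*16 + 15 (F) = 16908287
Decimal = 16908287

16908287
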